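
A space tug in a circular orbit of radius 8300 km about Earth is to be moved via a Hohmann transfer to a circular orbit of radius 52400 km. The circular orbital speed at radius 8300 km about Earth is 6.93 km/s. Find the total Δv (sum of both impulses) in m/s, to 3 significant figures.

From the circular-orbit relation v² = μ/r at r = 8300 km: μ = v²r = (6.93)² × 8300 = 3.98607×10^5 km³/s².
Semi-major axis of the transfer orbit: a_t = (8300 + 52400)/2 = 30350 km.
Circular speed at r₁: v₁ = √(μ/r₁) = √(3.98607×10^5/8300) = 6.930 km/s.
Transfer-orbit speed at r₁ (vis-viva): v_p = √[μ(2/r₁ − 1/a_t)] = 9.106 km/s.
First burn Δv₁ = |v_p − v₁| = 2.176 km/s.
At r₂, v₂ = √(μ/r₂) = 2.758 km/s.
Transfer-orbit speed at r₂: v_a = √[μ(2/r₂ − 1/a_t)] = 1.442 km/s.
Second burn Δv₂ = |v₂ − v_a| = 1.316 km/s.
Total Δv = Δv₁ + Δv₂ = 3.492 km/s.

Δv = 3490 m/s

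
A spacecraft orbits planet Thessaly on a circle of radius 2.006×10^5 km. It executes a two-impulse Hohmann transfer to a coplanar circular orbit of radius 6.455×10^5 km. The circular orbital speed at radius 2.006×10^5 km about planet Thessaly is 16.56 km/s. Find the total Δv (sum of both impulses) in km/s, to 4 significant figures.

Δv = 6.770 km/s

From the circular-orbit relation v² = μ/r at r = 2.006×10^5 km: μ = v²r = (16.56)² × 2.006×10^5 = 5.50113×10^7 km³/s².
The Hohmann ellipse has a_t = (r₁ + r₂)/2 = 4.2305×10^5 km.
At r₁ the circular-orbit speed is v₁ = √(μ/r₁) = 16.5600 km/s.
Transfer-orbit speed at r₁ (vis-viva): v_p = √[μ(2/r₁ − 1/a_t)] = 20.4556 km/s.
First burn Δv₁ = |v_p − v₁| = 3.8956 km/s.
At r₂, v₂ = √(μ/r₂) = 9.2316 km/s.
Transfer-orbit speed at r₂: v_a = √[μ(2/r₂ − 1/a_t)] = 6.3569 km/s.
Second burn Δv₂ = |v₂ − v_a| = 2.8747 km/s.
Δv = Δv₁ + Δv₂ = 3.8956 + 2.8747 = 6.770 km/s.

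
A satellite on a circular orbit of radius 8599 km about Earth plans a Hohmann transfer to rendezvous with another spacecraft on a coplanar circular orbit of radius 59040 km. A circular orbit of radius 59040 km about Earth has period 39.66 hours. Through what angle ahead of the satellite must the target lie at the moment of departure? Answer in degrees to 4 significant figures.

From Kepler's third law T² = 4π²r³/μ at r = 59040 km, T = 39.66 hours = 39.66 × 3600 s = 1.42776×10^5 s: μ = 4π²r³/T² = 3.98555×10^5 km³/s².
Semi-major axis of the transfer orbit: a_t = (8599 + 59040)/2 = 33819.5 km.
Transfer time t = π√(a_t³/μ) = 30950 s.
Target angular speed ω₂ = √(μ/r₂³) = 4.401×10^-5 rad/s.
Angle swept by the target during transfer: ω₂·t = 1.362 rad = 78.04°.
The satellite traverses 180° on the transfer ellipse, so the target must lead by 180° − 78.04° = 102.0°.

φ = 102.0°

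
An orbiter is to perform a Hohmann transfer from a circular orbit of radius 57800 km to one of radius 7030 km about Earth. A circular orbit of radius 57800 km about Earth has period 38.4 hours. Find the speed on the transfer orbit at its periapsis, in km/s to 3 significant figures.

From Kepler's third law T² = 4π²r³/μ at r = 57800 km, T = 38.4 hours = 38.4 × 3600 s = 1.3824×10^5 s: μ = 4π²r³/T² = 3.98911×10^5 km³/s².
Semi-major axis of the transfer orbit: a_t = (57800 + 7030)/2 = 32415 km.
At periapsis, r = 7030 km.
Vis-viva: v = √[μ(2/r − 1/a_t)] = √[3.98911×10^5 × (2/7030 − 1/32415)] = 10.06 km/s.

v = 10.1 km/s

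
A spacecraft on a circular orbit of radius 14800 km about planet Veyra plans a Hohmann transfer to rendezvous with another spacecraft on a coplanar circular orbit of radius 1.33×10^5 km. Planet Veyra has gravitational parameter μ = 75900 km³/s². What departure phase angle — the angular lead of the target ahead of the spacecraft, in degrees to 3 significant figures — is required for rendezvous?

Transfer-ellipse semi-major axis a_t = (r₁ + r₂)/2 = (14800 + 1.330×10^5)/2 = 73900 km.
Transfer time t = π√(a_t³/μ) = 2.2908×10^5 s.
The target's mean motion on its circular orbit is ω₂ = √(μ/r₂³) = 5.6799×10^-6 rad/s.
Angle swept by the target during transfer: ω₂·t = 1.3012 rad = 74.55°.
Arrival is 180° from departure on the ellipse, so φ = 180° − 74.55° = 105°.

φ = 105°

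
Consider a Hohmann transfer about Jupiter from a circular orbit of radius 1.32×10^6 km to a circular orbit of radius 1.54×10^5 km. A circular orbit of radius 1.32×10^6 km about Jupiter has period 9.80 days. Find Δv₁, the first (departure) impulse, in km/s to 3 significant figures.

Δv₁ = 5.32 km/s

From Kepler's third law T² = 4π²r³/μ at r = 1.32×10^6 km, T = 9.80 days = 9.80 × 86400 s = 8.4672×10^5 s: μ = 4π²r³/T² = 1.26649×10^8 km³/s².
The Hohmann ellipse has a_t = (r₁ + r₂)/2 = 7.370×10^5 km.
Circular speed at r = 1.320×10^6 km: v_c = √(μ/r) = 9.7952 km/s.
Transfer-orbit speed at the same r (vis-viva, a = a_t): v_t = √[μ(2/r − 1/a_t)] = 4.4776 km/s.
Δv₁ = |v_t − v_c| = |4.4776 − 9.7952| = 5.318 km/s.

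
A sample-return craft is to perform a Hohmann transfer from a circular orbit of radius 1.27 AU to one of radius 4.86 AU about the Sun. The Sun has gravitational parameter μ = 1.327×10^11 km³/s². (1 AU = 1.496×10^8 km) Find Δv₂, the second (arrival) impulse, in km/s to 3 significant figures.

In km: r₁ = 1.27 × 1.496×10^8 = 1.89992×10^8 km; r₂ = 4.86 × 1.496×10^8 = 7.27056×10^8 km.
The Hohmann ellipse has a_t = (r₁ + r₂)/2 = 4.58524×10^8 km.
Circular speed at r = 7.27056×10^8 km: v_c = √(μ/r) = 13.51 km/s.
Vis-viva on the transfer ellipse at r = 7.27056×10^8 km gives v_t = √[μ(2/r − 1/a_t)] = 8.696 km/s.
Δv₂ = |v_t − v_c| = |8.696 − 13.51| = 4.814 km/s.

Δv₂ = 4.81 km/s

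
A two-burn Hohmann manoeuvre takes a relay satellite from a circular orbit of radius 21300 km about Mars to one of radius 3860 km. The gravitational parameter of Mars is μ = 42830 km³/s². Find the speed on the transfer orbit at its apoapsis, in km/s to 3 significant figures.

v = 0.785 km/s

Transfer-ellipse semi-major axis a_t = (r₁ + r₂)/2 = (21300 + 3860)/2 = 12580 km.
At apoapsis, r = 21300 km.
Applying v² = μ(2/r − 1/a_t): v = 0.7855 km/s.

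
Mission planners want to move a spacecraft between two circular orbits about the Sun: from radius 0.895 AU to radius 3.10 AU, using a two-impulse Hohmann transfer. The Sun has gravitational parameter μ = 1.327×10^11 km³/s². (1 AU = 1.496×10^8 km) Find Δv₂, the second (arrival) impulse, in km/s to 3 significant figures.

Δv₂ = 5.59 km/s

In km: r₁ = 0.895 × 1.496×10^8 = 1.33892×10^8 km; r₂ = 3.10 × 1.496×10^8 = 4.6376×10^8 km.
Semi-major axis of the transfer orbit: a_t = (1.33892×10^8 + 4.6376×10^8)/2 = 2.98826×10^8 km.
Circular speed at r = 4.6376×10^8 km: v_c = √(μ/r) = 16.916 km/s.
Transfer-orbit speed at the same r (vis-viva, a = a_t): v_t = √[μ(2/r − 1/a_t)] = 11.323 km/s.
Δv₂ = |v_t − v_c| = |11.323 − 16.916| = 5.593 km/s.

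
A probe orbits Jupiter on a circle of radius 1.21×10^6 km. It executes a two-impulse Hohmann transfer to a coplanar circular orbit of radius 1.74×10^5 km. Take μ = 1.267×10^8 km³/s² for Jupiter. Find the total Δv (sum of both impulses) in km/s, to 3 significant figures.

Δv = 13.8 km/s

Transfer-ellipse semi-major axis a_t = (r₁ + r₂)/2 = (1.210×10^6 + 1.740×10^5)/2 = 6.920×10^5 km.
At r₁ the circular-orbit speed is v₁ = √(μ/r₁) = 10.233 km/s.
Transfer-orbit speed at r₁ (vis-viva equation): v_a = √[μ(2/r₁ − 1/a_t)] = 5.1312 km/s.
First burn Δv₁ = |v_a − v₁| = 5.102 km/s.
At r₂, v₂ = √(μ/r₂) = 26.984 km/s.
Transfer-orbit speed at r₂: v_p = √[μ(2/r₂ − 1/a_t)] = 35.682 km/s.
Second burn Δv₂ = |v₂ − v_p| = 8.698 km/s.
Δv = Δv₁ + Δv₂ = 5.102 + 8.698 = 13.80 km/s.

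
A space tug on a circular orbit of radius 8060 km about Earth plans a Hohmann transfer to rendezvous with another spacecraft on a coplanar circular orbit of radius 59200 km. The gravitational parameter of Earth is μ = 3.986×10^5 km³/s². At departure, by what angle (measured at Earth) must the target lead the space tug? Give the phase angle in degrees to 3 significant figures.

φ = 103°

Semi-major axis of the transfer orbit: a_t = (8060 + 59200)/2 = 33630 km.
The half-period of the transfer ellipse is t = π√(a_t³/μ) = 30690 s.
The target's mean motion on its circular orbit is ω₂ = √(μ/r₂³) = 4.383×10^-5 rad/s.
Angle swept by the target during transfer: ω₂·t = 1.3451 rad = 77.07°.
The space tug traverses 180° on the transfer ellipse, so the target must lead by 180° − 77.07° = 103°.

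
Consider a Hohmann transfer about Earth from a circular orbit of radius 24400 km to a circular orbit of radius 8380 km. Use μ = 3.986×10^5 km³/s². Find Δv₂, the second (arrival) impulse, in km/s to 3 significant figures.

Δv₂ = 1.52 km/s

Semi-major axis of the transfer orbit: a_t = (24400 + 8380)/2 = 16390 km.
On the circular orbit at r = 8380 km, v_c = √(μ/r) = 6.897 km/s.
Vis-viva on the transfer ellipse at r = 8380 km gives v_t = √[μ(2/r − 1/a_t)] = 8.415 km/s.
Δv₂ = |v_t − v_c| = |8.415 − 6.897| = 1.518 km/s.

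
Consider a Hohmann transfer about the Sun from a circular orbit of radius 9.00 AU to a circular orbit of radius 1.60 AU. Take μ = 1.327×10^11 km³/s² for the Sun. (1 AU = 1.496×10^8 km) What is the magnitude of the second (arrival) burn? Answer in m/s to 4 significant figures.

Δv₂ = 7137 m/s

In km: r₁ = 9.00 × 1.496×10^8 = 1.3464×10^9 km; r₂ = 1.60 × 1.496×10^8 = 2.3936×10^8 km.
The Hohmann ellipse has a_t = (r₁ + r₂)/2 = 7.9288×10^8 km.
On the circular orbit at r = 2.3936×10^8 km, v_c = √(μ/r) = 23.546 km/s.
Vis-viva on the transfer ellipse at r = 2.3936×10^8 km gives v_t = √[μ(2/r − 1/a_t)] = 30.683 km/s.
Δv₂ = |v_t − v_c| = |30.683 − 23.546| = 7.137 km/s.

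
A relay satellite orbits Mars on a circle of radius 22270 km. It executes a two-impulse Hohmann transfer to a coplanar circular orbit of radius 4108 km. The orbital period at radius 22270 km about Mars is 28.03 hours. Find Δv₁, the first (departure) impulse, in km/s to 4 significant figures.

From Kepler's third law T² = 4π²r³/μ at r = 22270 km, T = 28.03 hours = 28.03 × 3600 s = 1.00908×10^5 s: μ = 4π²r³/T² = 42822.2 km³/s².
The Hohmann ellipse has a_t = (r₁ + r₂)/2 = 13189 km.
On the circular orbit at r = 22270 km, v_c = √(μ/r) = 1.3867 km/s.
Vis-viva on the transfer ellipse at r = 22270 km gives v_t = √[μ(2/r − 1/a_t)] = 0.77390 km/s.
Δv₁ = |v_t − v_c| = |0.77390 − 1.3867| = 0.6128 km/s.

Δv₁ = 0.6128 km/s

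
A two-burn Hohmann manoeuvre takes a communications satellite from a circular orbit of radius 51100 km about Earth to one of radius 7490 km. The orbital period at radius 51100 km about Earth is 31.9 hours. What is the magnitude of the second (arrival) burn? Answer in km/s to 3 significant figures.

From Kepler's third law T² = 4π²r³/μ at r = 51100 km, T = 31.9 hours = 31.9 × 3600 s = 1.1484×10^5 s: μ = 4π²r³/T² = 3.99426×10^5 km³/s².
Transfer-ellipse semi-major axis a_t = (r₁ + r₂)/2 = (51100 + 7490)/2 = 29295 km.
Circular speed at r = 7490 km: v_c = √(μ/r) = 7.303 km/s.
Vis-viva on the transfer ellipse at r = 7490 km gives v_t = √[μ(2/r − 1/a_t)] = 9.645 km/s.
Δv₂ = |v_t − v_c| = |9.645 − 7.303| = 2.342 km/s.

Δv₂ = 2.34 km/s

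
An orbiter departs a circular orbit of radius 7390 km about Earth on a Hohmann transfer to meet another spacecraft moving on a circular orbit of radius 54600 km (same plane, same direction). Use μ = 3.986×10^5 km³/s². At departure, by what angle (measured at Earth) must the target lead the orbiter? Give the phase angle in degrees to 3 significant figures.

The Hohmann ellipse has a_t = (r₁ + r₂)/2 = 30995 km.
The half-period of the transfer ellipse is t = π√(a_t³/μ) = 27150 s.
The target's mean motion on its circular orbit is ω₂ = √(μ/r₂³) = 4.949×10^-5 rad/s.
Angle swept by the target during transfer: ω₂·t = 1.3437 rad = 76.99°.
Arrival is 180° from departure on the ellipse, so φ = 180° − 76.99° = 103°.

φ = 103°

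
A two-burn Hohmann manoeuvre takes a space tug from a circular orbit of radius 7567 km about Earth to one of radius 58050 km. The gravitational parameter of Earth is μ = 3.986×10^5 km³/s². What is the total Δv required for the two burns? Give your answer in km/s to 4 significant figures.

Semi-major axis of the transfer orbit: a_t = (7567 + 58050)/2 = 32808.5 km.
Circular speed at r₁: v₁ = √(μ/r₁) = √(3.986×10^5/7567) = 7.258 km/s.
On the transfer ellipse at r₁, vis-viva equation gives v_p = √[μ(2/r₁ − 1/a_t)] = 9.654 km/s.
First burn Δv₁ = |v_p − v₁| = 2.396 km/s.
At r₂, v₂ = √(μ/r₂) = 2.620 km/s.
Transfer-orbit speed at r₂: v_a = √[μ(2/r₂ − 1/a_t)] = 1.258 km/s.
Second burn Δv₂ = |v₂ − v_a| = 1.362 km/s.
Total Δv = Δv₁ + Δv₂ = 3.758 km/s.

Δv = 3.758 km/s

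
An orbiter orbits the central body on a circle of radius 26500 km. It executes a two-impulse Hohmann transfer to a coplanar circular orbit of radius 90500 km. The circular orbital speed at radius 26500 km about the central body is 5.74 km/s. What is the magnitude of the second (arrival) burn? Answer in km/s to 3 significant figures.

From the circular-orbit relation v² = μ/r at r = 26500 km: μ = v²r = (5.74)² × 26500 = 8.73111×10^5 km³/s².
Transfer-ellipse semi-major axis a_t = (r₁ + r₂)/2 = (26500 + 90500)/2 = 58500 km.
On the circular orbit at r = 90500 km, v_c = √(μ/r) = 3.1061 km/s.
Transfer-orbit speed at the same r (vis-viva, a = a_t): v_t = √[μ(2/r − 1/a_t)] = 2.0905 km/s.
Δv₂ = |v_t − v_c| = |2.0905 − 3.1061| = 1.016 km/s.

Δv₂ = 1.02 km/s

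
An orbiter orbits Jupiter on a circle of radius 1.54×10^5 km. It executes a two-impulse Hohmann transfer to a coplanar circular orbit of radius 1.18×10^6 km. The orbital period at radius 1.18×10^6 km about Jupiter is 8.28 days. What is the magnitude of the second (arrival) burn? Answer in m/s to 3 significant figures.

Δv₂ = 5380 m/s

From Kepler's third law T² = 4π²r³/μ at r = 1.18×10^6 km, T = 8.28 days = 8.28 × 86400 s = 7.15392×10^5 s: μ = 4π²r³/T² = 1.26741×10^8 km³/s².
Transfer-ellipse semi-major axis a_t = (r₁ + r₂)/2 = (1.540×10^5 + 1.180×10^6)/2 = 6.670×10^5 km.
On the circular orbit at r = 1.180×10^6 km, v_c = √(μ/r) = 10.364 km/s.
Vis-viva on the transfer ellipse at r = 1.180×10^6 km gives v_t = √[μ(2/r − 1/a_t)] = 4.9798 km/s.
Δv₂ = |v_t − v_c| = |4.9798 − 10.364| = 5.384 km/s.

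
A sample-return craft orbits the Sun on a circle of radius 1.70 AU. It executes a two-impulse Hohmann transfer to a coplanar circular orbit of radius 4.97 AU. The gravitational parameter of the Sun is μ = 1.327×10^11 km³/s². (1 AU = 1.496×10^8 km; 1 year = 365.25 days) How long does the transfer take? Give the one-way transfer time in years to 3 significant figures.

t = 3.05 years

In km: r₁ = 1.70 × 1.496×10^8 = 2.5432×10^8 km; r₂ = 4.97 × 1.496×10^8 = 7.43512×10^8 km.
Semi-major axis of the transfer orbit: a_t = (2.5432×10^8 + 7.43512×10^8)/2 = 4.98916×10^8 km.
Half the transfer-orbit period gives t = π√(a_t³/μ) = 9.611×10^7 s.
Converting: 9.611×10^7 s ÷ 3.15576×10^7 s/year (365.25 × 86400) = 3.05 years.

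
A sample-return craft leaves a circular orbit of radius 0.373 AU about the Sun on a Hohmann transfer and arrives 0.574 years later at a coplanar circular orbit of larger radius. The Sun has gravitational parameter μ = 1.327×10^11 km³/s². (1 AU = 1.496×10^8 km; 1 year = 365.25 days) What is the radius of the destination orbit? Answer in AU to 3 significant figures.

In km: r₁ = 0.373 × 1.496×10^8 = 5.58008×10^7 km.
Transfer time t = 0.574 years × 365.25 × 86400 s = 1.81140624×10^7 s, and t = π√(a_t³/μ).
So a_t = (μ t²/π²)^(1/3) = (1.327×10^11 × (1.81140624×10^7)² / π²)^(1/3) = 1.6401×10^8 km.
Since a_t = (r₁ + r₂)/2, r₂ = 2a_t − r₁ = 2×1.6401×10^8 − 5.58008×10^7 = 2.722192×10^8 km.
In AU: r₂ = 2.722192×10^8 / 1.496×10^8 = 1.82 AU.

r₂ = 1.82 AU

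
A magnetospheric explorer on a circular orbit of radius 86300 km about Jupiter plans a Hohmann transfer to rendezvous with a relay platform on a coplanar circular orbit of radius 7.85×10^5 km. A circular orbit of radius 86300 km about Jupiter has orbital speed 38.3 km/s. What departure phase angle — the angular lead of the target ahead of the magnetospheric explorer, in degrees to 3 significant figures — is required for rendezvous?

From the circular-orbit relation v² = μ/r at r = 86300 km: μ = v²r = (38.3)² × 86300 = 1.26593×10^8 km³/s².
The Hohmann ellipse has a_t = (r₁ + r₂)/2 = 4.3565×10^5 km.
The half-period of the transfer ellipse is t = π√(a_t³/μ) = 80288 s.
Target angular speed ω₂ = √(μ/r₂³) = 1.6177×10^-5 rad/s.
Angle swept by the target during transfer: ω₂·t = 1.2988 rad = 74.42°.
Arrival is 180° from departure on the ellipse, so φ = 180° − 74.42° = 106°.

φ = 106°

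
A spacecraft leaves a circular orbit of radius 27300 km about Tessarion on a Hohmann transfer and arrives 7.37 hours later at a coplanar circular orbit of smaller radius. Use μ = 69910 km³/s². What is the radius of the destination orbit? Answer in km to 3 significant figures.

Transfer time t = 7.37 hours = 26532 s, and t = π√(a_t³/μ).
So a_t = (μ t²/π²)^(1/3) = (69910 × (26532)² / π²)^(1/3) = 17084 km.
Since a_t = (r₁ + r₂)/2, r₂ = 2a_t − r₁ = 2×17084 − 27300 = 6868 km.

r₂ = 6870 km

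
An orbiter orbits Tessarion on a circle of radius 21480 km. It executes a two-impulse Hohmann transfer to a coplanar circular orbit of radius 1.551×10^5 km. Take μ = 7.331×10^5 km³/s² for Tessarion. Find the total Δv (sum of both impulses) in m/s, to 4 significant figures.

The Hohmann ellipse has a_t = (r₁ + r₂)/2 = 88290 km.
Circular speed at r₁: v₁ = √(μ/r₁) = √(7.331×10^5/21480) = 5.842 km/s.
Transfer-orbit speed at r₁ (vis-viva): v_p = √[μ(2/r₁ − 1/a_t)] = 7.743 km/s.
First burn Δv₁ = |v_p − v₁| = 1.901 km/s.
Circular speed at r₂: v₂ = √(μ/r₂) = 2.174 km/s.
Transfer-orbit speed at r₂: v_a = √[μ(2/r₂ − 1/a_t)] = 1.072 km/s.
Second burn Δv₂ = |v₂ − v_a| = 1.102 km/s.
Total Δv = Δv₁ + Δv₂ = 3.003 km/s.

Δv = 3003 m/s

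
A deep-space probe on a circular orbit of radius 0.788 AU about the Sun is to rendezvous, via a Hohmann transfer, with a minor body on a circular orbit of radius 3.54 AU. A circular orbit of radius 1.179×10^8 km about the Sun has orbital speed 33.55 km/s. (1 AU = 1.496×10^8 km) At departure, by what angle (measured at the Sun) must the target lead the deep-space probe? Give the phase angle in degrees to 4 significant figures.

φ = 93.97°

From the circular-orbit relation v² = μ/r at r = 1.179×10^8 km: μ = v²r = (33.55)² × 1.179×10^8 = 1.32709×10^11 km³/s².
In km: r₁ = 0.788 × 1.496×10^8 = 1.178848×10^8 km; r₂ = 3.54 × 1.496×10^8 = 5.29584×10^8 km.
Transfer-ellipse semi-major axis a_t = (r₁ + r₂)/2 = (1.178848×10^8 + 5.29584×10^8)/2 = 3.237344×10^8 km.
Transfer time t = π√(a_t³/μ) = 5.0232×10^7 s.
Target angular speed ω₂ = √(μ/r₂³) = 2.9891×10^-8 rad/s.
Angle swept by the target during transfer: ω₂·t = 1.5015 rad = 86.03°.
The deep-space probe traverses 180° on the transfer ellipse, so the target must lead by 180° − 86.03° = 93.97°.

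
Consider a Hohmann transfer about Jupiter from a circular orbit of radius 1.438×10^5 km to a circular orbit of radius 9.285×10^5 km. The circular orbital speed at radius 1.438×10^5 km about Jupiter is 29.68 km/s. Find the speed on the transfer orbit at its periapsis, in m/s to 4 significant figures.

From the circular-orbit relation v² = μ/r at r = 1.438×10^5 km: μ = v²r = (29.68)² × 1.438×10^5 = 1.26674×10^8 km³/s².
Transfer-ellipse semi-major axis a_t = (r₁ + r₂)/2 = (1.438×10^5 + 9.285×10^5)/2 = 5.3615×10^5 km.
The periapsis of the transfer ellipse is at r = 1.438×10^5 km.
Vis-viva: v = √[μ(2/r − 1/a_t)] = √[1.26674×10^8 × (2/1.438×10^5 − 1/5.3615×10^5)] = 39.06 km/s.

v = 39060 m/s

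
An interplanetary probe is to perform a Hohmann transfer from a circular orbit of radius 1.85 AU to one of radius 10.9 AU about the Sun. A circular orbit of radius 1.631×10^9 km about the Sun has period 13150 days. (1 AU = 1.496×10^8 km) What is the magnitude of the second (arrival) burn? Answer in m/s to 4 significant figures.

Δv₂ = 4161 m/s

From Kepler's third law T² = 4π²r³/μ at r = 1.631×10^9 km, T = 13150 days = 13150 × 86400 s = 1.13616×10^9 s: μ = 4π²r³/T² = 1.32691×10^11 km³/s².
In km: r₁ = 1.85 × 1.496×10^8 = 2.7676×10^8 km; r₂ = 10.9 × 1.496×10^8 = 1.63064×10^9 km.
Transfer-ellipse semi-major axis a_t = (r₁ + r₂)/2 = (2.7676×10^8 + 1.63064×10^9)/2 = 9.537×10^8 km.
On the circular orbit at r = 1.63064×10^9 km, v_c = √(μ/r) = 9.0207 km/s.
Vis-viva on the transfer ellipse at r = 1.63064×10^9 km gives v_t = √[μ(2/r − 1/a_t)] = 4.8595 km/s.
Δv₂ = |v_t − v_c| = |4.8595 − 9.0207| = 4.161 km/s.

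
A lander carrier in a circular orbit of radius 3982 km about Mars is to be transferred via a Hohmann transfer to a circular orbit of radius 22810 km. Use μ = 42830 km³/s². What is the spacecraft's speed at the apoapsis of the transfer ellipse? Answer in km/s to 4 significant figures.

The Hohmann ellipse has a_t = (r₁ + r₂)/2 = 13396 km.
The apoapsis of the transfer ellipse is at r = 22810 km.
From the vis-viva equation, v = √[μ(2/r − 1/a_t)] = 0.7471 km/s.

v = 0.7471 km/s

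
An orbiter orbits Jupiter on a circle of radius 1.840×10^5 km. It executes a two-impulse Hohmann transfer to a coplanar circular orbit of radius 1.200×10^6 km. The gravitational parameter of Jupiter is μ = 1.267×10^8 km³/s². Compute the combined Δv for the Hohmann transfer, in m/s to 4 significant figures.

The Hohmann ellipse has a_t = (r₁ + r₂)/2 = 6.920×10^5 km.
Circular speed at r₁: v₁ = √(μ/r₁) = √(1.267×10^8/1.840×10^5) = 26.2409 km/s.
Transfer-orbit speed at r₁ (v² = μ(2/r − 1/a)): v_p = √[μ(2/r₁ − 1/a_t)] = 34.5555 km/s.
First burn Δv₁ = |v_p − v₁| = 8.315 km/s.
Circular speed at r₂: v₂ = √(μ/r₂) = 10.2754 km/s.
Transfer-orbit speed at r₂: v_a = √[μ(2/r₂ − 1/a_t)] = 5.29851 km/s.
Second burn Δv₂ = |v₂ − v_a| = 4.977 km/s.
Δv = Δv₁ + Δv₂ = 8.315 + 4.977 = 13.29 km/s.

Δv = 13290 m/s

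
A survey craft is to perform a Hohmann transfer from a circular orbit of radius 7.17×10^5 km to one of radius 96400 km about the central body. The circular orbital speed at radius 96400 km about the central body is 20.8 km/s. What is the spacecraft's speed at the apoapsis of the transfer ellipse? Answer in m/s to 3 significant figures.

v = 3710 m/s

From the circular-orbit relation v² = μ/r at r = 96400 km: μ = v²r = (20.8)² × 96400 = 4.17065×10^7 km³/s².
Transfer-ellipse semi-major axis a_t = (r₁ + r₂)/2 = (7.170×10^5 + 96400)/2 = 4.067×10^5 km.
The apoapsis of the transfer ellipse is at r = 7.170×10^5 km.
From the vis-viva equation, v = √[μ(2/r − 1/a_t)] = 3.713 km/s.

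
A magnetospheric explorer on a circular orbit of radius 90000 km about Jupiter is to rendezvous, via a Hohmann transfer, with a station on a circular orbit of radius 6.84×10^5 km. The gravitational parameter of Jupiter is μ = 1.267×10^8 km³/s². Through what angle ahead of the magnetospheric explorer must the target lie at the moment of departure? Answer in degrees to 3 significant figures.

Transfer-ellipse semi-major axis a_t = (r₁ + r₂)/2 = (90000 + 6.840×10^5)/2 = 3.870×10^5 km.
Transfer time t = π√(a_t³/μ) = 67190 s.
The target's mean motion on its circular orbit is ω₂ = √(μ/r₂³) = 1.990×10^-5 rad/s.
Angle swept by the target during transfer: ω₂·t = 1.337 rad = 76.60°.
The magnetospheric explorer traverses 180° on the transfer ellipse, so the target must lead by 180° − 76.60° = 103°.

φ = 103°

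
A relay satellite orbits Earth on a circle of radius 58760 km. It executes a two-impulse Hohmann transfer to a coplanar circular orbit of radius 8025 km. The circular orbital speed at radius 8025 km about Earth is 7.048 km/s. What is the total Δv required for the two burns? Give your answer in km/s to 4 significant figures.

From the circular-orbit relation v² = μ/r at r = 8025 km: μ = v²r = (7.048)² × 8025 = 3.98636×10^5 km³/s².
Transfer-ellipse semi-major axis a_t = (r₁ + r₂)/2 = (58760 + 8025)/2 = 33392.5 km.
Circular speed at r₁: v₁ = √(μ/r₁) = √(3.98636×10^5/58760) = 2.605 km/s.
On the transfer ellipse at r₁, v² = μ(2/r − 1/a) gives v_a = √[μ(2/r₁ − 1/a_t)] = 1.277 km/s.
First burn Δv₁ = |v_a − v₁| = 1.328 km/s.
Circular speed at r₂: v₂ = √(μ/r₂) = 7.048 km/s.
Transfer-orbit speed at r₂: v_p = √[μ(2/r₂ − 1/a_t)] = 9.349 km/s.
Second burn Δv₂ = |v₂ − v_p| = 2.301 km/s.
Total Δv = Δv₁ + Δv₂ = 3.629 km/s.

Δv = 3.629 km/s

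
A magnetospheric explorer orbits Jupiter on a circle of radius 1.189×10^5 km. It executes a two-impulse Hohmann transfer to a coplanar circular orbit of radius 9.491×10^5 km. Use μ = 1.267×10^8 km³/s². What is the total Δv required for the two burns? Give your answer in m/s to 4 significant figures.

The Hohmann ellipse has a_t = (r₁ + r₂)/2 = 5.340×10^5 km.
Circular speed at r₁: v₁ = √(μ/r₁) = √(1.267×10^8/1.189×10^5) = 32.64 km/s.
On the transfer ellipse at r₁, vis-viva equation gives v_p = √[μ(2/r₁ − 1/a_t)] = 43.52 km/s.
First burn Δv₁ = |v_p − v₁| = 10.88 km/s.
At r₂, v₂ = √(μ/r₂) = 11.554 km/s.
Transfer-orbit speed at r₂: v_a = √[μ(2/r₂ − 1/a_t)] = 5.4520 km/s.
Second burn Δv₂ = |v₂ − v_a| = 6.102 km/s.
Δv = Δv₁ + Δv₂ = 10.88 + 6.102 = 16.98 km/s.

Δv = 16980 m/s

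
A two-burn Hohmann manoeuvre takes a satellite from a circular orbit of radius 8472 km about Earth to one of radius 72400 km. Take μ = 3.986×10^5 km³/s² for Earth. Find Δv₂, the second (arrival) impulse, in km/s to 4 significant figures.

Δv₂ = 1.272 km/s

Transfer-ellipse semi-major axis a_t = (r₁ + r₂)/2 = (8472 + 72400)/2 = 40436 km.
Circular speed at r = 72400 km: v_c = √(μ/r) = 2.346 km/s.
Transfer-orbit speed at the same r (vis-viva, a = a_t): v_t = √[μ(2/r − 1/a_t)] = 1.074 km/s.
Δv₂ = |v_t − v_c| = |1.074 − 2.346| = 1.272 km/s.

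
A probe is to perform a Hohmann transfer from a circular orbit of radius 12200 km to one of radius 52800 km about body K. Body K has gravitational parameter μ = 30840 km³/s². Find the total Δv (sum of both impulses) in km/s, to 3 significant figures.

Δv = 0.733 km/s

Semi-major axis of the transfer orbit: a_t = (12200 + 52800)/2 = 32500 km.
Circular speed at r₁: v₁ = √(μ/r₁) = √(30840/12200) = 1.5899 km/s.
Transfer-orbit speed at r₁ (vis-viva): v_p = √[μ(2/r₁ − 1/a_t)] = 2.0265 km/s.
First burn Δv₁ = |v_p − v₁| = 0.4366 km/s.
Circular speed at r₂: v₂ = √(μ/r₂) = 0.7643 km/s.
Transfer-orbit speed at r₂: v_a = √[μ(2/r₂ − 1/a_t)] = 0.4683 km/s.
Second burn Δv₂ = |v₂ − v_a| = 0.2960 km/s.
Total Δv = Δv₁ + Δv₂ = 0.7326 km/s.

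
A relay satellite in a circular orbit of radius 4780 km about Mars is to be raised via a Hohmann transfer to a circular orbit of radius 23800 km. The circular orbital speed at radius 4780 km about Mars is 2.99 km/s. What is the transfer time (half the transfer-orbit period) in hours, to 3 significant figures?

t = 7.21 hours

From the circular-orbit relation v² = μ/r at r = 4780 km: μ = v²r = (2.99)² × 4780 = 42733.7 km³/s².
The Hohmann ellipse has a_t = (r₁ + r₂)/2 = 14290 km.
By Kepler's third law the transfer-orbit period is T = 2π√(a_t³/μ), so t = T/2 = 25960 s.
Converting: 25960 s ÷ 3600 s/hour = 7.21 hours.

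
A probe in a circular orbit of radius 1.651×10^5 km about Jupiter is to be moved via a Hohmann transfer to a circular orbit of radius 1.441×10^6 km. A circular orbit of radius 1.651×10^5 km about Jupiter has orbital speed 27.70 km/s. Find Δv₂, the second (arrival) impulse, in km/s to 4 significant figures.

Δv₂ = 5.125 km/s

From the circular-orbit relation v² = μ/r at r = 1.651×10^5 km: μ = v²r = (27.70)² × 1.651×10^5 = 1.26680×10^8 km³/s².
Semi-major axis of the transfer orbit: a_t = (1.651×10^5 + 1.441×10^6)/2 = 8.0305×10^5 km.
On the circular orbit at r = 1.441×10^6 km, v_c = √(μ/r) = 9.376 km/s.
Vis-viva on the transfer ellipse at r = 1.441×10^6 km gives v_t = √[μ(2/r − 1/a_t)] = 4.251 km/s.
Δv₂ = |v_t − v_c| = |4.251 − 9.376| = 5.125 km/s.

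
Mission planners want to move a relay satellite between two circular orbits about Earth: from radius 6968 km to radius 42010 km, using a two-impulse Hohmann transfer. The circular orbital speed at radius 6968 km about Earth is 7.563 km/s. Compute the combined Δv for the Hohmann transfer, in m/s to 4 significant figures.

Δv = 3780 m/s

From the circular-orbit relation v² = μ/r at r = 6968 km: μ = v²r = (7.563)² × 6968 = 3.98562×10^5 km³/s².
Transfer-ellipse semi-major axis a_t = (r₁ + r₂)/2 = (6968 + 42010)/2 = 24489 km.
At r₁ the circular-orbit speed is v₁ = √(μ/r₁) = 7.563 km/s.
On the transfer ellipse at r₁, vis-viva gives v_p = √[μ(2/r₁ − 1/a_t)] = 9.906 km/s.
First burn Δv₁ = |v_p − v₁| = 2.343 km/s.
At r₂, v₂ = √(μ/r₂) = 3.080 km/s.
Transfer-orbit speed at r₂: v_a = √[μ(2/r₂ − 1/a_t)] = 1.643 km/s.
Second burn Δv₂ = |v₂ − v_a| = 1.437 km/s.
Δv = Δv₁ + Δv₂ = 2.343 + 1.437 = 3.780 km/s.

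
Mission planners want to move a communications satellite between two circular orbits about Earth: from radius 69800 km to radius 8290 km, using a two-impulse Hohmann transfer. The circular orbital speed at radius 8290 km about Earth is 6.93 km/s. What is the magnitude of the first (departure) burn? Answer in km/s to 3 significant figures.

From the circular-orbit relation v² = μ/r at r = 8290 km: μ = v²r = (6.93)² × 8290 = 3.98126×10^5 km³/s².
The Hohmann ellipse has a_t = (r₁ + r₂)/2 = 39045 km.
On the circular orbit at r = 69800 km, v_c = √(μ/r) = 2.388 km/s.
Vis-viva on the transfer ellipse at r = 69800 km gives v_t = √[μ(2/r − 1/a_t)] = 1.100 km/s.
Δv₁ = |v_t − v_c| = |1.100 − 2.388| = 1.288 km/s.

Δv₁ = 1.29 km/s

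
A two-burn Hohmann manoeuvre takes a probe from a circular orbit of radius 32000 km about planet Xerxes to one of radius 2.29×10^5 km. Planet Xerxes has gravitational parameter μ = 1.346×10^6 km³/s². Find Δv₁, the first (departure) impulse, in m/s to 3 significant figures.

Transfer-ellipse semi-major axis a_t = (r₁ + r₂)/2 = (32000 + 2.290×10^5)/2 = 1.305×10^5 km.
Circular speed at r = 32000 km: v_c = √(μ/r) = 6.4856 km/s.
Vis-viva on the transfer ellipse at r = 32000 km gives v_t = √[μ(2/r − 1/a_t)] = 8.5913 km/s.
Δv₁ = |v_t − v_c| = |8.5913 − 6.4856| = 2.106 km/s.

Δv₁ = 2110 m/s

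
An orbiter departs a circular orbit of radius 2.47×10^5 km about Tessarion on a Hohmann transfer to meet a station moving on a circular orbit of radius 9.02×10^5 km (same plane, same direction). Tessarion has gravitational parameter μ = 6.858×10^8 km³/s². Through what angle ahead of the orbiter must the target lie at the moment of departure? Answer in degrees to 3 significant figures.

φ = 88.5°

Transfer-ellipse semi-major axis a_t = (r₁ + r₂)/2 = (2.470×10^5 + 9.020×10^5)/2 = 5.745×10^5 km.
Transfer time t = π√(a_t³/μ) = 52240 s.
The target's mean motion on its circular orbit is ω₂ = √(μ/r₂³) = 3.057×10^-5 rad/s.
Angle swept by the target during transfer: ω₂·t = 1.597 rad = 91.50°.
Arrival is 180° from departure on the ellipse, so φ = 180° − 91.50° = 88.5°.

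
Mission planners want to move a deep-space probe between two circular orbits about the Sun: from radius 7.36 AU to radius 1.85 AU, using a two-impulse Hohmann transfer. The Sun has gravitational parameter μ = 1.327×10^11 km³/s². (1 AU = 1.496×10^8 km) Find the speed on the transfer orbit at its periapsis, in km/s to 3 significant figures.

In km: r₁ = 7.36 × 1.496×10^8 = 1.101056×10^9 km; r₂ = 1.85 × 1.496×10^8 = 2.7676×10^8 km.
The Hohmann ellipse has a_t = (r₁ + r₂)/2 = 6.88908×10^8 km.
The periapsis of the transfer ellipse is at r = 2.7676×10^8 km.
Vis-viva: v = √[μ(2/r − 1/a_t)] = √[1.327×10^11 × (2/2.7676×10^8 − 1/6.88908×10^8)] = 27.68 km/s.

v = 27.7 km/s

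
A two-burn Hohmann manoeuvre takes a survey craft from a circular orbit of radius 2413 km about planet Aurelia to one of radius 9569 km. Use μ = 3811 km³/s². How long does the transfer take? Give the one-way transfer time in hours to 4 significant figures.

t = 6.555 hours

Transfer-ellipse semi-major axis a_t = (r₁ + r₂)/2 = (2413 + 9569)/2 = 5991 km.
Half the transfer-orbit period gives t = π√(a_t³/μ) = 23598 s.
Converting: 23598 s ÷ 3600 s/hour = 6.555 hours.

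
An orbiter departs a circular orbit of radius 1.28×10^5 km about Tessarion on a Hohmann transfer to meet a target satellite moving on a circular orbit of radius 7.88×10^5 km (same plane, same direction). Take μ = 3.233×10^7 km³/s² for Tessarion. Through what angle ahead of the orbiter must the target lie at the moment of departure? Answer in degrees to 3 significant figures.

φ = 100°

Transfer-ellipse semi-major axis a_t = (r₁ + r₂)/2 = (1.280×10^5 + 7.880×10^5)/2 = 4.580×10^5 km.
Transfer time t = π√(a_t³/μ) = 1.713×10^5 s.
Target angular speed ω₂ = √(μ/r₂³) = 8.129×10^-6 rad/s.
Angle swept by the target during transfer: ω₂·t = 1.392 rad = 79.76°.
Arrival is 180° from departure on the ellipse, so φ = 180° − 79.76° = 100°.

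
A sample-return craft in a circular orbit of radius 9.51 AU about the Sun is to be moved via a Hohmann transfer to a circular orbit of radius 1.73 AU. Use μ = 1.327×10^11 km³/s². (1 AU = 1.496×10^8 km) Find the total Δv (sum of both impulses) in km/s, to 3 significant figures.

Δv = 11.1 km/s

In km: r₁ = 9.51 × 1.496×10^8 = 1.422696×10^9 km; r₂ = 1.73 × 1.496×10^8 = 2.58808×10^8 km.
Semi-major axis of the transfer orbit: a_t = (1.422696×10^9 + 2.58808×10^8)/2 = 8.40752×10^8 km.
Circular speed at r₁: v₁ = √(μ/r₁) = √(1.327×10^11/1.422696×10^9) = 9.6578 km/s.
Transfer-orbit speed at r₁ (vis-viva): v_a = √[μ(2/r₁ − 1/a_t)] = 5.3584 km/s.
First burn Δv₁ = |v_a − v₁| = 4.299 km/s.
At r₂, v₂ = √(μ/r₂) = 22.644 km/s.
Transfer-orbit speed at r₂: v_p = √[μ(2/r₂ − 1/a_t)] = 29.456 km/s.
Second burn Δv₂ = |v₂ − v_p| = 6.812 km/s.
Total Δv = Δv₁ + Δv₂ = 11.11 km/s.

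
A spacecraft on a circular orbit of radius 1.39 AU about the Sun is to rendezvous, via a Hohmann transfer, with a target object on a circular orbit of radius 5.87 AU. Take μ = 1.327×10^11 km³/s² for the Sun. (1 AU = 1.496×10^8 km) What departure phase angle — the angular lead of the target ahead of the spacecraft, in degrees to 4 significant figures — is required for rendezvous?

In km: r₁ = 1.39 × 1.496×10^8 = 2.07944×10^8 km; r₂ = 5.87 × 1.496×10^8 = 8.78152×10^8 km.
Semi-major axis of the transfer orbit: a_t = (2.07944×10^8 + 8.78152×10^8)/2 = 5.43048×10^8 km.
The half-period of the transfer ellipse is t = π√(a_t³/μ) = 1.09137×10^8 s.
Target angular speed ω₂ = √(μ/r₂³) = 1.39985×10^-8 rad/s.
Angle swept by the target during transfer: ω₂·t = 1.52775 rad = 87.53°.
Arrival is 180° from departure on the ellipse, so φ = 180° − 87.53° = 92.47°.

φ = 92.47°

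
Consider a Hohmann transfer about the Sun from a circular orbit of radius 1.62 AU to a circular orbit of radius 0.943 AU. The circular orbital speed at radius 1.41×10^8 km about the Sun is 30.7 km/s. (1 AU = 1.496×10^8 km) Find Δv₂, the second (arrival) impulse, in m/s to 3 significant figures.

From the circular-orbit relation v² = μ/r at r = 1.41×10^8 km: μ = v²r = (30.7)² × 1.41×10^8 = 1.32891×10^11 km³/s².
In km: r₁ = 1.62 × 1.496×10^8 = 2.42352×10^8 km; r₂ = 0.943 × 1.496×10^8 = 1.410728×10^8 km.
The Hohmann ellipse has a_t = (r₁ + r₂)/2 = 1.917124×10^8 km.
On the circular orbit at r = 1.410728×10^8 km, v_c = √(μ/r) = 30.692 km/s.
Transfer-orbit speed at the same r (vis-viva, a = a_t): v_t = √[μ(2/r − 1/a_t)] = 34.508 km/s.
Δv₂ = |v_t − v_c| = |34.508 − 30.692| = 3.816 km/s.

Δv₂ = 3820 m/s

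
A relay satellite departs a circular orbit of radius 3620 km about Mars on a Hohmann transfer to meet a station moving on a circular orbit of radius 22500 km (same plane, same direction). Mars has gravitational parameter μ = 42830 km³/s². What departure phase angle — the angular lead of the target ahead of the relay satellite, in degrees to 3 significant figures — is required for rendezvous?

The Hohmann ellipse has a_t = (r₁ + r₂)/2 = 13060 km.
The half-period of the transfer ellipse is t = π√(a_t³/μ) = 22656 s.
Target angular speed ω₂ = √(μ/r₂³) = 6.1320×10^-5 rad/s.
Angle swept by the target during transfer: ω₂·t = 1.3893 rad = 79.60°.
The relay satellite traverses 180° on the transfer ellipse, so the target must lead by 180° − 79.60° = 100°.

φ = 100°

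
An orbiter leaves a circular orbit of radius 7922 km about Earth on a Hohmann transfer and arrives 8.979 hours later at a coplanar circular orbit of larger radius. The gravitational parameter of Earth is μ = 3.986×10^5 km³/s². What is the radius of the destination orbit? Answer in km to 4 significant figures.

Transfer time t = 8.979 hours = 32324.4 s, and t = π√(a_t³/μ).
So a_t = (μ t²/π²)^(1/3) = (3.986×10^5 × (32324.4)² / π²)^(1/3) = 34815 km.
Since a_t = (r₁ + r₂)/2, r₂ = 2a_t − r₁ = 2×34815 − 7922 = 61708 km.

r₂ = 61710 km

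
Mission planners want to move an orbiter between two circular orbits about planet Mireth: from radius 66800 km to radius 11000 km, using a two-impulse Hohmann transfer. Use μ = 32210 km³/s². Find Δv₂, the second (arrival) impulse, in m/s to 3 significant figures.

Δv₂ = 531 m/s

Semi-major axis of the transfer orbit: a_t = (66800 + 11000)/2 = 38900 km.
Circular speed at r = 11000 km: v_c = √(μ/r) = 1.7112 km/s.
Transfer-orbit speed at the same r (vis-viva, a = a_t): v_t = √[μ(2/r − 1/a_t)] = 2.2424 km/s.
Δv₂ = |v_t − v_c| = |2.2424 − 1.7112| = 0.5312 km/s.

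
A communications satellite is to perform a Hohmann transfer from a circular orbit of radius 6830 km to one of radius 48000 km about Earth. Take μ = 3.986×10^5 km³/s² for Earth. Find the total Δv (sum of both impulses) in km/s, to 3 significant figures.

Semi-major axis of the transfer orbit: a_t = (6830 + 48000)/2 = 27415 km.
Circular speed at r₁: v₁ = √(μ/r₁) = √(3.986×10^5/6830) = 7.6394 km/s.
On the transfer ellipse at r₁, v² = μ(2/r − 1/a) gives v_p = √[μ(2/r₁ − 1/a_t)] = 10.108 km/s.
First burn Δv₁ = |v_p − v₁| = 2.469 km/s.
Circular speed at r₂: v₂ = √(μ/r₂) = 2.8817 km/s.
Transfer-orbit speed at r₂: v_a = √[μ(2/r₂ − 1/a_t)] = 1.4383 km/s.
Second burn Δv₂ = |v₂ − v_a| = 1.443 km/s.
Δv = Δv₁ + Δv₂ = 2.469 + 1.443 = 3.912 km/s.

Δv = 3.91 km/s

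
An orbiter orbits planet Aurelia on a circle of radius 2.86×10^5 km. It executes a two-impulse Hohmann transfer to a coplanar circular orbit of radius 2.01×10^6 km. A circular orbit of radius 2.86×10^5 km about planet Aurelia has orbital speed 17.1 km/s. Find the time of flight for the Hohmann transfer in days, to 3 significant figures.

t = 4.89 days

From the circular-orbit relation v² = μ/r at r = 2.86×10^5 km: μ = v²r = (17.1)² × 2.86×10^5 = 8.36293×10^7 km³/s².
The Hohmann ellipse has a_t = (r₁ + r₂)/2 = 1.148×10^6 km.
Half the transfer-orbit period gives t = π√(a_t³/μ) = 4.226×10^5 s.
Converting: 4.226×10^5 s ÷ 86400 s/day = 4.89 days.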